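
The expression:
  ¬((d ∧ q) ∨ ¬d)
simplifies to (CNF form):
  d ∧ ¬q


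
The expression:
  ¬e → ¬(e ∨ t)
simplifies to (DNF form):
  e ∨ ¬t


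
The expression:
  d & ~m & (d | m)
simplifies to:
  d & ~m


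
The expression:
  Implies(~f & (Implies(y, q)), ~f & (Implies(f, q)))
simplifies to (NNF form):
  True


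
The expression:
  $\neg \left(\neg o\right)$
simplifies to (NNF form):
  $o$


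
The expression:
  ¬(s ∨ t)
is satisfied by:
  {t: False, s: False}


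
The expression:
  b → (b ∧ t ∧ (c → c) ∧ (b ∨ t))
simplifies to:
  t ∨ ¬b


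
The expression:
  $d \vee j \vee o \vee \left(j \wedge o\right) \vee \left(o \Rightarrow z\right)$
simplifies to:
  $\text{True}$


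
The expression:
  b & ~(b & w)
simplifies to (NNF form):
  b & ~w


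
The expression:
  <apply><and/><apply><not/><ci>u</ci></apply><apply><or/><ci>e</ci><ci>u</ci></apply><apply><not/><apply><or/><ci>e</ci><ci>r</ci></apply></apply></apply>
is never true.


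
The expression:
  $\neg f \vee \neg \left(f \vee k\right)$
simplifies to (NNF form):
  $\neg f$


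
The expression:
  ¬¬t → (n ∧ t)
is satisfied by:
  {n: True, t: False}
  {t: False, n: False}
  {t: True, n: True}


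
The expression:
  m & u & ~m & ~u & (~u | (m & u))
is never true.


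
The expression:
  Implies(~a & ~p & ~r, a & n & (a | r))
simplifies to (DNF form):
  a | p | r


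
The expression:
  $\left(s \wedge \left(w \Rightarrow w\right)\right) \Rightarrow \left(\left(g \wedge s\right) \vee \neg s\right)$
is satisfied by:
  {g: True, s: False}
  {s: False, g: False}
  {s: True, g: True}


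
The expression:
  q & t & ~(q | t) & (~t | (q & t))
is never true.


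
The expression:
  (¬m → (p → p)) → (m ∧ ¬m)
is never true.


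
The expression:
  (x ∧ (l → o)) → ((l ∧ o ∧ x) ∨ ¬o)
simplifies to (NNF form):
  l ∨ ¬o ∨ ¬x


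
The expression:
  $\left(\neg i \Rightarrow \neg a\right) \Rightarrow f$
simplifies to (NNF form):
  $f \vee \left(a \wedge \neg i\right)$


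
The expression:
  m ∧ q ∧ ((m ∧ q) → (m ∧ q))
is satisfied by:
  {m: True, q: True}


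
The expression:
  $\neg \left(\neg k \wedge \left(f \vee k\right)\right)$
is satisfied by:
  {k: True, f: False}
  {f: False, k: False}
  {f: True, k: True}


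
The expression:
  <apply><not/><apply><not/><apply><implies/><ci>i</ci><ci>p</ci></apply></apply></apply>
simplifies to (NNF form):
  <apply><or/><ci>p</ci><apply><not/><ci>i</ci></apply></apply>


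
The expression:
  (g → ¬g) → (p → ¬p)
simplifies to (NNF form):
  g ∨ ¬p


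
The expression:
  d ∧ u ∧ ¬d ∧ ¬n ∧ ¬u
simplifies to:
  False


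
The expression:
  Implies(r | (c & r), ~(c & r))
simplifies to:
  ~c | ~r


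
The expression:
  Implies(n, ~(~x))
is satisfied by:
  {x: True, n: False}
  {n: False, x: False}
  {n: True, x: True}


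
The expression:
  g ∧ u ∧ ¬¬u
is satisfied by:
  {u: True, g: True}


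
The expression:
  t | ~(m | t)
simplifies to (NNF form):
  t | ~m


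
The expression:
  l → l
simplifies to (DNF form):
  True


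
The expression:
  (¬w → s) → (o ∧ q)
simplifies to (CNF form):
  (o ∨ ¬s) ∧ (o ∨ ¬w) ∧ (q ∨ ¬s) ∧ (q ∨ ¬w)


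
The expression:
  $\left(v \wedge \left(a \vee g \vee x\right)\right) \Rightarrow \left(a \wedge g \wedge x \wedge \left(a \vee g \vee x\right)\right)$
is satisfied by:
  {a: False, g: False, v: False, x: False}
  {x: True, a: False, g: False, v: False}
  {g: True, x: False, a: False, v: False}
  {x: True, g: True, a: False, v: False}
  {a: True, x: False, g: False, v: False}
  {x: True, a: True, g: False, v: False}
  {g: True, a: True, x: False, v: False}
  {x: True, g: True, a: True, v: False}
  {v: True, x: False, a: False, g: False}
  {x: True, v: True, g: True, a: True}


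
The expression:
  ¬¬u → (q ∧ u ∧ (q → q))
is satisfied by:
  {q: True, u: False}
  {u: False, q: False}
  {u: True, q: True}


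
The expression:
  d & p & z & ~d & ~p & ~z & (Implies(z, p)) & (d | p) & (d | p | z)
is never true.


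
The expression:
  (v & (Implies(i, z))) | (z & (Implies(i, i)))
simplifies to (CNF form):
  (v | z) & (z | ~i)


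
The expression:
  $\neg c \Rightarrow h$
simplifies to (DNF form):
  $c \vee h$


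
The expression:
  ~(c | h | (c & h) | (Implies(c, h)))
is never true.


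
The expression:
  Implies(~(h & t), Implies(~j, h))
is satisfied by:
  {h: True, j: True}
  {h: True, j: False}
  {j: True, h: False}


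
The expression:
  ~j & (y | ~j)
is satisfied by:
  {j: False}


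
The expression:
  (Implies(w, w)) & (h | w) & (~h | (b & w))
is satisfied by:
  {w: True, b: True, h: False}
  {w: True, h: False, b: False}
  {w: True, b: True, h: True}


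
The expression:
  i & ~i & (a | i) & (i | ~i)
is never true.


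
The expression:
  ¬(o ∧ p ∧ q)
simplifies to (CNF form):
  ¬o ∨ ¬p ∨ ¬q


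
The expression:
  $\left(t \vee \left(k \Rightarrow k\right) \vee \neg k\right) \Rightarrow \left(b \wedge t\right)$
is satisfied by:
  {t: True, b: True}


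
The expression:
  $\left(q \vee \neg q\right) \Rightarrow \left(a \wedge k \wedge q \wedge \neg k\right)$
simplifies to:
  $\text{False}$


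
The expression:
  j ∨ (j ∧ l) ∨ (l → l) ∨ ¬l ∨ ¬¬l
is always true.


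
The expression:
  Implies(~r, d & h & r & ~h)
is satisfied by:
  {r: True}


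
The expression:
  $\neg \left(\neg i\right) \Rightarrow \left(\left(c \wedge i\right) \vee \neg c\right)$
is always true.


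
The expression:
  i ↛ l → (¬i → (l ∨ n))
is always true.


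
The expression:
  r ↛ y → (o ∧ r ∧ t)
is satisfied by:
  {y: True, t: True, o: True, r: False}
  {y: True, t: True, o: False, r: False}
  {y: True, o: True, t: False, r: False}
  {y: True, o: False, t: False, r: False}
  {t: True, o: True, y: False, r: False}
  {t: True, o: False, y: False, r: False}
  {o: True, y: False, t: False, r: False}
  {o: False, y: False, t: False, r: False}
  {r: True, y: True, t: True, o: True}
  {r: True, y: True, t: True, o: False}
  {r: True, y: True, o: True, t: False}
  {r: True, y: True, o: False, t: False}
  {r: True, t: True, o: True, y: False}


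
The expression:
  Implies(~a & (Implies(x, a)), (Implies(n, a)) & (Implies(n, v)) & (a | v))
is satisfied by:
  {a: True, x: True, v: True, n: False}
  {a: True, x: True, n: False, v: False}
  {a: True, x: True, v: True, n: True}
  {a: True, x: True, n: True, v: False}
  {a: True, v: True, n: False, x: False}
  {a: True, n: False, v: False, x: False}
  {a: True, v: True, n: True, x: False}
  {a: True, n: True, v: False, x: False}
  {v: True, x: True, n: False, a: False}
  {x: True, n: False, v: False, a: False}
  {v: True, x: True, n: True, a: False}
  {x: True, n: True, v: False, a: False}
  {v: True, x: False, n: False, a: False}


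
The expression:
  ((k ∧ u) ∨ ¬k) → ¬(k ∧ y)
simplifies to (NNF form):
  ¬k ∨ ¬u ∨ ¬y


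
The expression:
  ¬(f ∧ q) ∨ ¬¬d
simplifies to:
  d ∨ ¬f ∨ ¬q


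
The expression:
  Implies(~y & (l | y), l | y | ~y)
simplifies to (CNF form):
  True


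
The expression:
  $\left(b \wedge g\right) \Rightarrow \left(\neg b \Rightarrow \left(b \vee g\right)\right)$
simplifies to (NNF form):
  $\text{True}$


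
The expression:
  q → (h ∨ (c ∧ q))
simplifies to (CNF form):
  c ∨ h ∨ ¬q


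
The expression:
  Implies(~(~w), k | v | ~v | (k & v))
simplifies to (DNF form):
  True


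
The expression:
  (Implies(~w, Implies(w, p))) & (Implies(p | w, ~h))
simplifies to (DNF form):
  ~h | (~p & ~w)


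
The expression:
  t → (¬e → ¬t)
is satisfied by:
  {e: True, t: False}
  {t: False, e: False}
  {t: True, e: True}


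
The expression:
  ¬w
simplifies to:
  ¬w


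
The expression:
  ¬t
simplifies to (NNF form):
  ¬t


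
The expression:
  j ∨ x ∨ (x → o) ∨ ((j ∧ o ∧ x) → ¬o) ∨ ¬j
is always true.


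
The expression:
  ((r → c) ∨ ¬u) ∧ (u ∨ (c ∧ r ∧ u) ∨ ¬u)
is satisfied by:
  {c: True, u: False, r: False}
  {u: False, r: False, c: False}
  {r: True, c: True, u: False}
  {r: True, u: False, c: False}
  {c: True, u: True, r: False}
  {u: True, c: False, r: False}
  {r: True, u: True, c: True}


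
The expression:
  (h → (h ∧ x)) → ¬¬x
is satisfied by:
  {x: True, h: True}
  {x: True, h: False}
  {h: True, x: False}


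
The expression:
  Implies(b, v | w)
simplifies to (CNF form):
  v | w | ~b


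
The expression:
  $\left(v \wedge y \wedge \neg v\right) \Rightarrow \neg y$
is always true.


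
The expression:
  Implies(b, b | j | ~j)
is always true.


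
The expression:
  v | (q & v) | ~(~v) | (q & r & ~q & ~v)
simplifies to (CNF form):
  v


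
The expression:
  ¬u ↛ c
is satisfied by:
  {c: True, u: False}
  {u: False, c: False}
  {u: True, c: True}


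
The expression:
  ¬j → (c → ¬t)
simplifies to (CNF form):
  j ∨ ¬c ∨ ¬t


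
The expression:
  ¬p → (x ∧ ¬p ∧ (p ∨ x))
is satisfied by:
  {x: True, p: True}
  {x: True, p: False}
  {p: True, x: False}


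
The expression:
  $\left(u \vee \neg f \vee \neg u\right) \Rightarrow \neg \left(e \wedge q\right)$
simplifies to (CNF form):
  $\neg e \vee \neg q$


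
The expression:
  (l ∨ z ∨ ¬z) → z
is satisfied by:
  {z: True}


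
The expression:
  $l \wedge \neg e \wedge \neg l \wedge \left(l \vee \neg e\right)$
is never true.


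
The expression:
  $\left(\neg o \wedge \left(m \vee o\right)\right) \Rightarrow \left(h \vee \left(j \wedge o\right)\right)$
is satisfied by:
  {h: True, o: True, m: False}
  {h: True, m: False, o: False}
  {o: True, m: False, h: False}
  {o: False, m: False, h: False}
  {h: True, o: True, m: True}
  {h: True, m: True, o: False}
  {o: True, m: True, h: False}


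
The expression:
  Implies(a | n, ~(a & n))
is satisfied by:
  {n: False, a: False}
  {a: True, n: False}
  {n: True, a: False}


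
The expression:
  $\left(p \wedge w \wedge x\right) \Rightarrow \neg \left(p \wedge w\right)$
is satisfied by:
  {p: False, x: False, w: False}
  {w: True, p: False, x: False}
  {x: True, p: False, w: False}
  {w: True, x: True, p: False}
  {p: True, w: False, x: False}
  {w: True, p: True, x: False}
  {x: True, p: True, w: False}


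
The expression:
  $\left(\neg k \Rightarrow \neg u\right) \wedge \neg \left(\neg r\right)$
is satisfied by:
  {r: True, k: True, u: False}
  {r: True, u: False, k: False}
  {r: True, k: True, u: True}


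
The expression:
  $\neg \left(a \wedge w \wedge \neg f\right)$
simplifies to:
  $f \vee \neg a \vee \neg w$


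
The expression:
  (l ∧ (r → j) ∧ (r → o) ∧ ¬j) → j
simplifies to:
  j ∨ r ∨ ¬l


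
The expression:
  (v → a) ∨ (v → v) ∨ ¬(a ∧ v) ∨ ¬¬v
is always true.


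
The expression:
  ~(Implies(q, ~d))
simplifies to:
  d & q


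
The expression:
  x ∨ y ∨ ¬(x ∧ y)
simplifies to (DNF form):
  True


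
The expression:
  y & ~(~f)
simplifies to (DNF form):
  f & y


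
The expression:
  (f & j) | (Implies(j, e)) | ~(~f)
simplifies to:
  e | f | ~j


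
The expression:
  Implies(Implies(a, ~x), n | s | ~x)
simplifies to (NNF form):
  a | n | s | ~x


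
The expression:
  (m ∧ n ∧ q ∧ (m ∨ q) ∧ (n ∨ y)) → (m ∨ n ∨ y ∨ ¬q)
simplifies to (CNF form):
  True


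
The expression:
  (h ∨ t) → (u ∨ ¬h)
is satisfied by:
  {u: True, h: False}
  {h: False, u: False}
  {h: True, u: True}


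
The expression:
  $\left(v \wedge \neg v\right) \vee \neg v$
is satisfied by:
  {v: False}


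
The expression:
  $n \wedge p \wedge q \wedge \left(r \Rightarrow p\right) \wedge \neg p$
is never true.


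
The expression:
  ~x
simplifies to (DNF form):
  ~x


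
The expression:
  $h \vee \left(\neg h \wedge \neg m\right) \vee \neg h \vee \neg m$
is always true.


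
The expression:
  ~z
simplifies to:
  ~z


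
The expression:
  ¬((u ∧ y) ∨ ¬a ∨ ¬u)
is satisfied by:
  {a: True, u: True, y: False}


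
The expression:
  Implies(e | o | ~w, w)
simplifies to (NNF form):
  w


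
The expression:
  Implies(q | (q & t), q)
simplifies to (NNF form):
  True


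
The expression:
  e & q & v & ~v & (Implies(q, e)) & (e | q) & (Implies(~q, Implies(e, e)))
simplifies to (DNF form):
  False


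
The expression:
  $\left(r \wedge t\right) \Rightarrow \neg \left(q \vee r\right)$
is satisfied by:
  {t: False, r: False}
  {r: True, t: False}
  {t: True, r: False}


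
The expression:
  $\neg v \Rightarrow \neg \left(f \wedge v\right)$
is always true.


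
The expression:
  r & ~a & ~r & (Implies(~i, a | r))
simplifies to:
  False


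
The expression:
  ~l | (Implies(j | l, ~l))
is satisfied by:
  {l: False}


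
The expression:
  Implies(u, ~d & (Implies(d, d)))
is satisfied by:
  {u: False, d: False}
  {d: True, u: False}
  {u: True, d: False}


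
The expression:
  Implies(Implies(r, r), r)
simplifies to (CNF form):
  r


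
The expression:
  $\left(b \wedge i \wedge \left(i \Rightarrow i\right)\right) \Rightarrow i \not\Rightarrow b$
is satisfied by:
  {b: False, i: False}
  {i: True, b: False}
  {b: True, i: False}


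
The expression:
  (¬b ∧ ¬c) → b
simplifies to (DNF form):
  b ∨ c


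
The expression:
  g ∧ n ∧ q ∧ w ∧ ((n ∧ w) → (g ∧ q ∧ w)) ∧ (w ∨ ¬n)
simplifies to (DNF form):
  g ∧ n ∧ q ∧ w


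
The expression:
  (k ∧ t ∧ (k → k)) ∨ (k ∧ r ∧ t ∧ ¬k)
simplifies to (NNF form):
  k ∧ t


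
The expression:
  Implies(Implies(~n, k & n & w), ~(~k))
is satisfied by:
  {k: True, n: False}
  {n: False, k: False}
  {n: True, k: True}


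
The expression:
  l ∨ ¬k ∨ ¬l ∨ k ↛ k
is always true.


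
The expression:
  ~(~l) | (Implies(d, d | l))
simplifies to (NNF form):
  True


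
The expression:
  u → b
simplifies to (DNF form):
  b ∨ ¬u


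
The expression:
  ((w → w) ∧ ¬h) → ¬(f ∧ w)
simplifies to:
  h ∨ ¬f ∨ ¬w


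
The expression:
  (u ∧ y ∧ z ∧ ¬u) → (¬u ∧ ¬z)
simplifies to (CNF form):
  True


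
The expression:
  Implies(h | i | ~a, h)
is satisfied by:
  {h: True, a: True, i: False}
  {h: True, a: False, i: False}
  {i: True, h: True, a: True}
  {i: True, h: True, a: False}
  {a: True, i: False, h: False}


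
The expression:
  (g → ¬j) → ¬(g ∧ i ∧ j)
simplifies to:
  True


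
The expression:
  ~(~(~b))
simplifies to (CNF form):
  ~b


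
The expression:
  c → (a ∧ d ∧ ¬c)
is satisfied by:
  {c: False}


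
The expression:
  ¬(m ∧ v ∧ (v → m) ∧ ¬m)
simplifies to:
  True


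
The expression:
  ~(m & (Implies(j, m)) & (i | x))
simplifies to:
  ~m | (~i & ~x)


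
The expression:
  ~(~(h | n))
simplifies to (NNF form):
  h | n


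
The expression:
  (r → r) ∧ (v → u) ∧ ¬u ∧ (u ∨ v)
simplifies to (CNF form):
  False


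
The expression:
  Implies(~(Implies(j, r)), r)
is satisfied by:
  {r: True, j: False}
  {j: False, r: False}
  {j: True, r: True}


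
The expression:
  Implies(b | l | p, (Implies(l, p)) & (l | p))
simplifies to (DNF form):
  p | (~b & ~l)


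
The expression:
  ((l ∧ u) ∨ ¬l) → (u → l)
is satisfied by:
  {l: True, u: False}
  {u: False, l: False}
  {u: True, l: True}


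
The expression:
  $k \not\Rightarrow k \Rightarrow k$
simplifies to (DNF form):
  $\text{True}$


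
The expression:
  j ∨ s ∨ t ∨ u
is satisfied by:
  {t: True, u: True, s: True, j: True}
  {t: True, u: True, s: True, j: False}
  {t: True, u: True, j: True, s: False}
  {t: True, u: True, j: False, s: False}
  {t: True, s: True, j: True, u: False}
  {t: True, s: True, j: False, u: False}
  {t: True, s: False, j: True, u: False}
  {t: True, s: False, j: False, u: False}
  {u: True, s: True, j: True, t: False}
  {u: True, s: True, j: False, t: False}
  {u: True, j: True, s: False, t: False}
  {u: True, j: False, s: False, t: False}
  {s: True, j: True, u: False, t: False}
  {s: True, u: False, j: False, t: False}
  {j: True, u: False, s: False, t: False}


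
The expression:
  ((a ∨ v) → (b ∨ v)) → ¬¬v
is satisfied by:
  {v: True, a: True, b: False}
  {v: True, a: False, b: False}
  {b: True, v: True, a: True}
  {b: True, v: True, a: False}
  {a: True, b: False, v: False}


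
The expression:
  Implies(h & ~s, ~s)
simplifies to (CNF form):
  True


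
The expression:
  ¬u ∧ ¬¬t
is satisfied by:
  {t: True, u: False}


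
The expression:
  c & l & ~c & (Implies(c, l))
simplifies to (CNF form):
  False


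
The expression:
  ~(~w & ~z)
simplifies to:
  w | z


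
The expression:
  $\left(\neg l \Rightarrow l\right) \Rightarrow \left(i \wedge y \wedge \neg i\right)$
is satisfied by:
  {l: False}


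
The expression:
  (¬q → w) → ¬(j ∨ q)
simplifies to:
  ¬q ∧ (¬j ∨ ¬w)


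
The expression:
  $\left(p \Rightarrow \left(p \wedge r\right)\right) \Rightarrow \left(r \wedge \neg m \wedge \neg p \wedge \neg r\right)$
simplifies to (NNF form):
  $p \wedge \neg r$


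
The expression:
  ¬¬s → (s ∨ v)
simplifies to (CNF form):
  True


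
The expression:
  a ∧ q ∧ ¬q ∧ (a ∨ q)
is never true.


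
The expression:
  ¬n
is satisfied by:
  {n: False}


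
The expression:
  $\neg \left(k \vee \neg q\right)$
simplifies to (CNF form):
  $q \wedge \neg k$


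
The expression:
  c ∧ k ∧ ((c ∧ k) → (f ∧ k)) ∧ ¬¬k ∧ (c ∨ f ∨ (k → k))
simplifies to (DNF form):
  c ∧ f ∧ k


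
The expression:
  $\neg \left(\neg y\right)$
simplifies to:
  $y$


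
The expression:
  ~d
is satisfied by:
  {d: False}


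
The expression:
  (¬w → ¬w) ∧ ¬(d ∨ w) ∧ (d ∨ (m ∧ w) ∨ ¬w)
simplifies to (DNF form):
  ¬d ∧ ¬w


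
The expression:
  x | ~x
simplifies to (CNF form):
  True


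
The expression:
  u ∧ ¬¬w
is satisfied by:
  {u: True, w: True}


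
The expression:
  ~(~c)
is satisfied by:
  {c: True}


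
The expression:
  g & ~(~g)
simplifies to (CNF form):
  g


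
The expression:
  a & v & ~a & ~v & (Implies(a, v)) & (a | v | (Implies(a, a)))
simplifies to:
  False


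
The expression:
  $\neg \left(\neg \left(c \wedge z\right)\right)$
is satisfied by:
  {c: True, z: True}


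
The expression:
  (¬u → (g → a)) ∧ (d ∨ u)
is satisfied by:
  {a: True, d: True, u: True, g: False}
  {d: True, u: True, g: False, a: False}
  {a: True, d: True, u: True, g: True}
  {d: True, u: True, g: True, a: False}
  {u: True, a: True, g: False, d: False}
  {u: True, a: False, g: False, d: False}
  {a: True, u: True, g: True, d: False}
  {u: True, g: True, a: False, d: False}
  {a: True, d: True, g: False, u: False}
  {d: True, a: False, g: False, u: False}
  {a: True, d: True, g: True, u: False}


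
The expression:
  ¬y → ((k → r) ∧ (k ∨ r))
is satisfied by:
  {r: True, y: True}
  {r: True, y: False}
  {y: True, r: False}


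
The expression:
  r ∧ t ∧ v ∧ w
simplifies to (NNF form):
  r ∧ t ∧ v ∧ w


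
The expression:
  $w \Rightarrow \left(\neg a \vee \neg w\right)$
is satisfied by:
  {w: False, a: False}
  {a: True, w: False}
  {w: True, a: False}


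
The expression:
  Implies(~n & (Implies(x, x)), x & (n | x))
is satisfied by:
  {n: True, x: True}
  {n: True, x: False}
  {x: True, n: False}


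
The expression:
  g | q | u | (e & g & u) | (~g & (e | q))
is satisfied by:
  {u: True, q: True, g: True, e: True}
  {u: True, q: True, g: True, e: False}
  {u: True, q: True, e: True, g: False}
  {u: True, q: True, e: False, g: False}
  {u: True, g: True, e: True, q: False}
  {u: True, g: True, e: False, q: False}
  {u: True, g: False, e: True, q: False}
  {u: True, g: False, e: False, q: False}
  {q: True, g: True, e: True, u: False}
  {q: True, g: True, e: False, u: False}
  {q: True, e: True, g: False, u: False}
  {q: True, e: False, g: False, u: False}
  {g: True, e: True, q: False, u: False}
  {g: True, q: False, e: False, u: False}
  {e: True, q: False, g: False, u: False}


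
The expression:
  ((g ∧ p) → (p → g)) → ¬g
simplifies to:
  ¬g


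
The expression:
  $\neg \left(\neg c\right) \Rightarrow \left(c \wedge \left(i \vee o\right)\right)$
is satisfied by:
  {i: True, o: True, c: False}
  {i: True, c: False, o: False}
  {o: True, c: False, i: False}
  {o: False, c: False, i: False}
  {i: True, o: True, c: True}
  {i: True, c: True, o: False}
  {o: True, c: True, i: False}


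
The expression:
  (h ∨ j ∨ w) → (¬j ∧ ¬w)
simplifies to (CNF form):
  ¬j ∧ ¬w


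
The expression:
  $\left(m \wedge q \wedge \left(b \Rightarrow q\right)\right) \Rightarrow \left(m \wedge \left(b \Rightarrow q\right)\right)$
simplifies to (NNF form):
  $\text{True}$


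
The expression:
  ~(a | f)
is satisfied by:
  {f: False, a: False}


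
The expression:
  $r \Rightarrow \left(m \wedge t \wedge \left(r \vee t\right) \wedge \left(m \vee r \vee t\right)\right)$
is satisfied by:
  {m: True, t: True, r: False}
  {m: True, t: False, r: False}
  {t: True, m: False, r: False}
  {m: False, t: False, r: False}
  {r: True, m: True, t: True}


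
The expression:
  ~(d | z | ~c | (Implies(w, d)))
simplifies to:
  c & w & ~d & ~z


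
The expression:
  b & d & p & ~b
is never true.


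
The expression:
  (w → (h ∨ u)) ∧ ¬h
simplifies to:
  ¬h ∧ (u ∨ ¬w)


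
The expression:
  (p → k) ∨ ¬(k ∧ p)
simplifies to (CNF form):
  True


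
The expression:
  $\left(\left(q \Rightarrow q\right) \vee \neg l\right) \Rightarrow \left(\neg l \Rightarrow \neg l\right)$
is always true.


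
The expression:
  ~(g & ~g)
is always true.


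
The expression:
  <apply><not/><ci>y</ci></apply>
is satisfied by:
  {y: False}


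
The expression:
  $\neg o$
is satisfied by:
  {o: False}


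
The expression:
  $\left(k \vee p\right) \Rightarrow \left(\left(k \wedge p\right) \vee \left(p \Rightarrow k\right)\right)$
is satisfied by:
  {k: True, p: False}
  {p: False, k: False}
  {p: True, k: True}


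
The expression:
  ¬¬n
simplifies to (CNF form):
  n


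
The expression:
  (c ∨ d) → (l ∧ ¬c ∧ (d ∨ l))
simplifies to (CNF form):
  ¬c ∧ (l ∨ ¬d)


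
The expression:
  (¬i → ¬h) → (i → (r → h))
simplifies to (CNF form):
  h ∨ ¬i ∨ ¬r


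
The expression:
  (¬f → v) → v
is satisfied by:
  {v: True, f: False}
  {f: False, v: False}
  {f: True, v: True}


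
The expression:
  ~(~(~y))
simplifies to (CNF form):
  ~y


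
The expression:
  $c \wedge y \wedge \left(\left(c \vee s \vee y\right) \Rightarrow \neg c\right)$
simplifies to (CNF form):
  $\text{False}$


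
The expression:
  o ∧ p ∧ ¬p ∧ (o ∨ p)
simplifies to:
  False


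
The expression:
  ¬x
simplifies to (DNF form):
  ¬x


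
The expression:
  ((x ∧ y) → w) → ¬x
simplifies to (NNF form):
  (y ∧ ¬w) ∨ ¬x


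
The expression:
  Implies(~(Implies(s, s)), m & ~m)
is always true.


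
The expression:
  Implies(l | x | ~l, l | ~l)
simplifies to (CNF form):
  True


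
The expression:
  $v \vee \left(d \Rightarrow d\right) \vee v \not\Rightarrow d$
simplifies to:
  $\text{True}$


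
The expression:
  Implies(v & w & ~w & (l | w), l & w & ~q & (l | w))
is always true.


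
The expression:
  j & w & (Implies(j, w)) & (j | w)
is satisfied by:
  {j: True, w: True}


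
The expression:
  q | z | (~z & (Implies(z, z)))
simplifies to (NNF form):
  True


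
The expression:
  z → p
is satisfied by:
  {p: True, z: False}
  {z: False, p: False}
  {z: True, p: True}


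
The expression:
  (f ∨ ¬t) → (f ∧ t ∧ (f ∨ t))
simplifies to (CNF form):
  t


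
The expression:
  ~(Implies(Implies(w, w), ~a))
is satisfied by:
  {a: True}


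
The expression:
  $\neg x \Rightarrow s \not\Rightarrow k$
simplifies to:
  $x \vee \left(s \wedge \neg k\right)$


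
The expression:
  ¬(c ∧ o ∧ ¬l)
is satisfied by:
  {l: True, o: False, c: False}
  {o: False, c: False, l: False}
  {l: True, c: True, o: False}
  {c: True, o: False, l: False}
  {l: True, o: True, c: False}
  {o: True, l: False, c: False}
  {l: True, c: True, o: True}


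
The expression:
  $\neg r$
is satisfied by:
  {r: False}


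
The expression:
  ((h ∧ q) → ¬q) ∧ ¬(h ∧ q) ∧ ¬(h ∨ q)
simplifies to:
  ¬h ∧ ¬q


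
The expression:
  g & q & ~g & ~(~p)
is never true.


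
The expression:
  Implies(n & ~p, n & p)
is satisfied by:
  {p: True, n: False}
  {n: False, p: False}
  {n: True, p: True}


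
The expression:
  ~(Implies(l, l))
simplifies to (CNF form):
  False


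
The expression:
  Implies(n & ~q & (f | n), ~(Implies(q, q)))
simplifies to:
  q | ~n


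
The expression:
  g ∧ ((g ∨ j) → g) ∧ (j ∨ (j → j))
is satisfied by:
  {g: True}


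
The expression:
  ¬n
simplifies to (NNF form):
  ¬n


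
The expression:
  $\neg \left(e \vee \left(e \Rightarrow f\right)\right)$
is never true.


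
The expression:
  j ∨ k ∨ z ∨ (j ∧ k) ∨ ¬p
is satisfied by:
  {j: True, k: True, z: True, p: False}
  {j: True, k: True, p: False, z: False}
  {j: True, z: True, p: False, k: False}
  {j: True, p: False, z: False, k: False}
  {k: True, z: True, p: False, j: False}
  {k: True, p: False, z: False, j: False}
  {z: True, k: False, p: False, j: False}
  {k: False, p: False, z: False, j: False}
  {k: True, j: True, p: True, z: True}
  {k: True, j: True, p: True, z: False}
  {j: True, p: True, z: True, k: False}
  {j: True, p: True, k: False, z: False}
  {z: True, p: True, k: True, j: False}
  {p: True, k: True, j: False, z: False}
  {p: True, z: True, j: False, k: False}


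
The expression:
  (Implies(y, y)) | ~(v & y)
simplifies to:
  True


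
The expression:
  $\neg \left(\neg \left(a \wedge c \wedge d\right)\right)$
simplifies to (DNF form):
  $a \wedge c \wedge d$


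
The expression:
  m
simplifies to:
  m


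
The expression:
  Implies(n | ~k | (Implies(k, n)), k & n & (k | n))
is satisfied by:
  {k: True}


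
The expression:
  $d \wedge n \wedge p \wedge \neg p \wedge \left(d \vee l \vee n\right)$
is never true.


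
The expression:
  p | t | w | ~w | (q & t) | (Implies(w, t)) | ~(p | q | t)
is always true.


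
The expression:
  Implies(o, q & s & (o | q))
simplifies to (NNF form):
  ~o | (q & s)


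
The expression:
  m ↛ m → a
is always true.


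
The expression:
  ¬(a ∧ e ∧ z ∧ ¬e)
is always true.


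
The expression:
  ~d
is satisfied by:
  {d: False}


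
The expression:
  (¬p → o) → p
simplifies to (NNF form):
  p ∨ ¬o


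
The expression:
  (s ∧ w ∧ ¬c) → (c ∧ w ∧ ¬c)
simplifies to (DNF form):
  c ∨ ¬s ∨ ¬w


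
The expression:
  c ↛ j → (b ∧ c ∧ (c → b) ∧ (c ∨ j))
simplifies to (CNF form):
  b ∨ j ∨ ¬c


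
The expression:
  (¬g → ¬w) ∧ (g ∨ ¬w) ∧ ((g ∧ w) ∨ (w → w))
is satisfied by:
  {g: True, w: False}
  {w: False, g: False}
  {w: True, g: True}


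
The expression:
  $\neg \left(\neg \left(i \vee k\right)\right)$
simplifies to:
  $i \vee k$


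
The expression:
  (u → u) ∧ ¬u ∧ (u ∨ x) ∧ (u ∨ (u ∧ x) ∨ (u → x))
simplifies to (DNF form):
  x ∧ ¬u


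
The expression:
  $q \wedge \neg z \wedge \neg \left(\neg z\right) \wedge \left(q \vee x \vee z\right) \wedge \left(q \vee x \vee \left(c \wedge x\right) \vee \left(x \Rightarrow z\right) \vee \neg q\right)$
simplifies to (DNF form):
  $\text{False}$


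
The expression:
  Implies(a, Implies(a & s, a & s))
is always true.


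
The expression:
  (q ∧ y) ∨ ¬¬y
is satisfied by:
  {y: True}


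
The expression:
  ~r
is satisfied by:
  {r: False}


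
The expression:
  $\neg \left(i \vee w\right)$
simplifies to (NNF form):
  $\neg i \wedge \neg w$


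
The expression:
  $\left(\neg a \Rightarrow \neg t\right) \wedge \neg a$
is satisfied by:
  {t: False, a: False}


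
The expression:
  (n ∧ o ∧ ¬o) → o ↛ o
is always true.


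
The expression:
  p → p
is always true.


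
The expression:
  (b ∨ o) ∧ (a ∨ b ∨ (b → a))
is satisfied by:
  {b: True, o: True}
  {b: True, o: False}
  {o: True, b: False}


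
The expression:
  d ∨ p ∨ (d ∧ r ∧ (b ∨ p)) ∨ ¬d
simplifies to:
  True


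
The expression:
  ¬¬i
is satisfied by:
  {i: True}


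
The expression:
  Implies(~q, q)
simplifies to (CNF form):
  q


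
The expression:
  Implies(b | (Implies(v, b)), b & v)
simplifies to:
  v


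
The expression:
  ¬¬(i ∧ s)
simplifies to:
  i ∧ s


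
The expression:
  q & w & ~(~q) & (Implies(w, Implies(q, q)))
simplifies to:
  q & w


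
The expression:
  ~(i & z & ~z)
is always true.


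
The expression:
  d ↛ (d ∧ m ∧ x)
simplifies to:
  d ∧ (¬m ∨ ¬x)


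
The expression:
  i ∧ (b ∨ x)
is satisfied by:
  {i: True, b: True, x: True}
  {i: True, b: True, x: False}
  {i: True, x: True, b: False}


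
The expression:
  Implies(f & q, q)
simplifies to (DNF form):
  True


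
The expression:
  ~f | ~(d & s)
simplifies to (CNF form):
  ~d | ~f | ~s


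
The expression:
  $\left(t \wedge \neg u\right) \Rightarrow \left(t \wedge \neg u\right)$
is always true.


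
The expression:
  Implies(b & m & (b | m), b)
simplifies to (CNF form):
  True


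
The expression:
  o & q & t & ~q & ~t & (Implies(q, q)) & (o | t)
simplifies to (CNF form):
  False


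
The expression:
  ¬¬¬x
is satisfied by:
  {x: False}


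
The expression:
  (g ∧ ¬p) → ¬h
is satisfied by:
  {p: True, h: False, g: False}
  {h: False, g: False, p: False}
  {g: True, p: True, h: False}
  {g: True, h: False, p: False}
  {p: True, h: True, g: False}
  {h: True, p: False, g: False}
  {g: True, h: True, p: True}


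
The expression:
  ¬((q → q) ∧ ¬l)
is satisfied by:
  {l: True}


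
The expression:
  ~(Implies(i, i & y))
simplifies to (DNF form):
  i & ~y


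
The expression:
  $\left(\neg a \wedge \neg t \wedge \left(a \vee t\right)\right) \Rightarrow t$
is always true.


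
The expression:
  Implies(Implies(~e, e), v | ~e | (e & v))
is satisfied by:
  {v: True, e: False}
  {e: False, v: False}
  {e: True, v: True}


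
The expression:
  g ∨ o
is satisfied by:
  {o: True, g: True}
  {o: True, g: False}
  {g: True, o: False}


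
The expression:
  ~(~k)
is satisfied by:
  {k: True}


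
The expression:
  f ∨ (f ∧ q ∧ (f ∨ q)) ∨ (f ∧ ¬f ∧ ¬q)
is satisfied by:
  {f: True}


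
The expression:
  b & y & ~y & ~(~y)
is never true.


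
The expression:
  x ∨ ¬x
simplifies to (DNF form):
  True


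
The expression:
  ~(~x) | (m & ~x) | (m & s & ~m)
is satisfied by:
  {x: True, m: True}
  {x: True, m: False}
  {m: True, x: False}


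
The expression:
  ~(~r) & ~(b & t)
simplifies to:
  r & (~b | ~t)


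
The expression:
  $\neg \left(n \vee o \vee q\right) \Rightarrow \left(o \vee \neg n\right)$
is always true.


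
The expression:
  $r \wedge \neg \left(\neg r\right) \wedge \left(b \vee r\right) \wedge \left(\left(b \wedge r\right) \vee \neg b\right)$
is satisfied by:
  {r: True}


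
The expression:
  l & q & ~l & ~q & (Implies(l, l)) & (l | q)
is never true.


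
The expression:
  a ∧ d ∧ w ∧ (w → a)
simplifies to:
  a ∧ d ∧ w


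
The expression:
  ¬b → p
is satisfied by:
  {b: True, p: True}
  {b: True, p: False}
  {p: True, b: False}


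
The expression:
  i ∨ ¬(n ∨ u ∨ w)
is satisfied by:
  {i: True, n: False, u: False, w: False}
  {i: True, w: True, n: False, u: False}
  {i: True, u: True, n: False, w: False}
  {i: True, w: True, u: True, n: False}
  {i: True, n: True, u: False, w: False}
  {i: True, w: True, n: True, u: False}
  {i: True, u: True, n: True, w: False}
  {i: True, w: True, u: True, n: True}
  {w: False, n: False, u: False, i: False}


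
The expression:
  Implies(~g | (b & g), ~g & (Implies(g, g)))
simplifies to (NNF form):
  ~b | ~g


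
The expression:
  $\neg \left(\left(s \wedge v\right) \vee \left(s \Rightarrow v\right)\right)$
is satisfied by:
  {s: True, v: False}


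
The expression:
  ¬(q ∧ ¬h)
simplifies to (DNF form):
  h ∨ ¬q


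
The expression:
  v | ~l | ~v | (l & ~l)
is always true.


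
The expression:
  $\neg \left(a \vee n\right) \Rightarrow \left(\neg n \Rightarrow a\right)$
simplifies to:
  $a \vee n$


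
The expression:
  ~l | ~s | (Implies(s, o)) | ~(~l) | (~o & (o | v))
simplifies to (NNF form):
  True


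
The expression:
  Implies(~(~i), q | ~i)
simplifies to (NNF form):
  q | ~i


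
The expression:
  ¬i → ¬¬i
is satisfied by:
  {i: True}


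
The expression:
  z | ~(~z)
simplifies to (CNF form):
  z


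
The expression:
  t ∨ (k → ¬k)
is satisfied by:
  {t: True, k: False}
  {k: False, t: False}
  {k: True, t: True}


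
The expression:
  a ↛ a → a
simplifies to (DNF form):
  True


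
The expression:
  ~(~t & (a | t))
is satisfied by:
  {t: True, a: False}
  {a: False, t: False}
  {a: True, t: True}


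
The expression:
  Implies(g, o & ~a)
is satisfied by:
  {o: True, a: False, g: False}
  {a: False, g: False, o: False}
  {o: True, a: True, g: False}
  {a: True, o: False, g: False}
  {g: True, o: True, a: False}


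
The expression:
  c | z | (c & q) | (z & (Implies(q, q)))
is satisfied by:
  {z: True, c: True}
  {z: True, c: False}
  {c: True, z: False}


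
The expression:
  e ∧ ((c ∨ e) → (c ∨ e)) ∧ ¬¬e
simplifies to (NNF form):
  e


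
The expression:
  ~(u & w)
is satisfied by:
  {w: False, u: False}
  {u: True, w: False}
  {w: True, u: False}


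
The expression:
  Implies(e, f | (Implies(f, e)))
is always true.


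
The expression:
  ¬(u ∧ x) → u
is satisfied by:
  {u: True}


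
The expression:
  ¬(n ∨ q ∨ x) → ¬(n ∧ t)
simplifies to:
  True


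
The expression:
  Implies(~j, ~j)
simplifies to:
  True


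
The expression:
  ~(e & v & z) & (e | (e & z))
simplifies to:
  e & (~v | ~z)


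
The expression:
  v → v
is always true.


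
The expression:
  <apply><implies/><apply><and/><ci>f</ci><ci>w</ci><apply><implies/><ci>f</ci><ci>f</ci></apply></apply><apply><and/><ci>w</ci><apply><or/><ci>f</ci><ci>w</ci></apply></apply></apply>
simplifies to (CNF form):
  <true/>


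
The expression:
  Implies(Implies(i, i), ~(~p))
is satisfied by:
  {p: True}


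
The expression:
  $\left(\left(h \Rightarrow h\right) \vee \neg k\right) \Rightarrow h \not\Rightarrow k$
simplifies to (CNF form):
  $h \wedge \neg k$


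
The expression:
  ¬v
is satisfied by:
  {v: False}


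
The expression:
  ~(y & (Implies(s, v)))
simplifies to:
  ~y | (s & ~v)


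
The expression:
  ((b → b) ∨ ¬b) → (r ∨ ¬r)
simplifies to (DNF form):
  True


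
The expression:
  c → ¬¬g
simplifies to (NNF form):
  g ∨ ¬c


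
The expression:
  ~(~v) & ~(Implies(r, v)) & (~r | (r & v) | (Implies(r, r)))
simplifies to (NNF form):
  False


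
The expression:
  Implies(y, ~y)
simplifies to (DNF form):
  ~y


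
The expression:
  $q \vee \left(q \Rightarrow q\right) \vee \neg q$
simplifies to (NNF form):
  $\text{True}$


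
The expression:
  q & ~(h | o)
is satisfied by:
  {q: True, o: False, h: False}


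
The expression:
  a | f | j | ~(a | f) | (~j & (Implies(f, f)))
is always true.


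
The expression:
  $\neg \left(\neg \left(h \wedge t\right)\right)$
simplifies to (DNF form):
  $h \wedge t$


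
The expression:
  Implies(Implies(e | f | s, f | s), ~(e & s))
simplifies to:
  ~e | ~s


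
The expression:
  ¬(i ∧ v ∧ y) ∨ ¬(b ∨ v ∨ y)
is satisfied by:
  {v: False, y: False, i: False}
  {i: True, v: False, y: False}
  {y: True, v: False, i: False}
  {i: True, y: True, v: False}
  {v: True, i: False, y: False}
  {i: True, v: True, y: False}
  {y: True, v: True, i: False}


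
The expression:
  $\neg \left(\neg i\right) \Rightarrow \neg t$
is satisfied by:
  {t: False, i: False}
  {i: True, t: False}
  {t: True, i: False}


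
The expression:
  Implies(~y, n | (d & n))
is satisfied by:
  {n: True, y: True}
  {n: True, y: False}
  {y: True, n: False}


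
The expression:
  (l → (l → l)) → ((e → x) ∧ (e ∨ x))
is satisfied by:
  {x: True}


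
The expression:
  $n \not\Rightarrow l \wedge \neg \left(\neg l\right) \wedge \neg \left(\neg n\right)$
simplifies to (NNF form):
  $\text{False}$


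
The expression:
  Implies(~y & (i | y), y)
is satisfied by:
  {y: True, i: False}
  {i: False, y: False}
  {i: True, y: True}


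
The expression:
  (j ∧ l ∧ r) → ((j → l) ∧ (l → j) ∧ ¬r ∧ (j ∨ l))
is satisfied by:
  {l: False, r: False, j: False}
  {j: True, l: False, r: False}
  {r: True, l: False, j: False}
  {j: True, r: True, l: False}
  {l: True, j: False, r: False}
  {j: True, l: True, r: False}
  {r: True, l: True, j: False}


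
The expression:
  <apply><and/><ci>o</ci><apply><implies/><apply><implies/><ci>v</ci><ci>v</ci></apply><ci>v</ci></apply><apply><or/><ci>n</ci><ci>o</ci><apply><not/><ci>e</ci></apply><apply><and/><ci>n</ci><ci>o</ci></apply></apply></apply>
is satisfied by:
  {o: True, v: True}


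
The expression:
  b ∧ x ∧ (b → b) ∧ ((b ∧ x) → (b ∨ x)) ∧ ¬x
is never true.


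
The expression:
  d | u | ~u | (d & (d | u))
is always true.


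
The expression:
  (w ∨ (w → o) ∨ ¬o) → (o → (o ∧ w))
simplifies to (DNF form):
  w ∨ ¬o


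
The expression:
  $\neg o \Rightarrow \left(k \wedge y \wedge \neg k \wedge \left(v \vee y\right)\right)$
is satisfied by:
  {o: True}


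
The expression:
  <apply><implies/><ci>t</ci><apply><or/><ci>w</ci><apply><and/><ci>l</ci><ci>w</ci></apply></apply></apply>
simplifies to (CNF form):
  <apply><or/><ci>w</ci><apply><not/><ci>t</ci></apply></apply>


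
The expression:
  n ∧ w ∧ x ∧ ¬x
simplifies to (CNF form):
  False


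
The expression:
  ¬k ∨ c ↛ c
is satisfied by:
  {k: False}
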